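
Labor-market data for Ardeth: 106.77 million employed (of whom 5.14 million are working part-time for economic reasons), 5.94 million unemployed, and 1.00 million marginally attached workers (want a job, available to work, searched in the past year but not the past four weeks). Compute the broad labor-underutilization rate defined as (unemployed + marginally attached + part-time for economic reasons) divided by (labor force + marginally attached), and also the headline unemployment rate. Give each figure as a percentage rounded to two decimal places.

Broad underutilization rate ≈ 10.62%; headline unemployment rate ≈ 5.27%.

Labor force = 106.77 + 5.94 = 112.71 million.
Numerator = 5.94 + 1.00 + 5.14 = 12.08 million.
Denominator = 112.71 + 1.00 = 113.71 million.
Broad rate = 12.08 / 113.71 = 10.62%.
Headline unemployment rate = 5.94 / 112.71 = 5.27%.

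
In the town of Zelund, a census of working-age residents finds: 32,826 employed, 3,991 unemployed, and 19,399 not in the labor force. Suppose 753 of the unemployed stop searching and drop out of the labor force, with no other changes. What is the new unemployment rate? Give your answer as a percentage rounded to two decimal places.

New unemployment rate ≈ 8.98%.

Initially, labor force = 32,826 + 3,991 = 36,817, so u = 3,991/36,817 = 10.84%.
After the change, unemployed and labor force both fall by 753 → E = 32,826, U = 3,238, labor force = 36,064.
New unemployment rate = 3,238 / 36,064 = 8.98%.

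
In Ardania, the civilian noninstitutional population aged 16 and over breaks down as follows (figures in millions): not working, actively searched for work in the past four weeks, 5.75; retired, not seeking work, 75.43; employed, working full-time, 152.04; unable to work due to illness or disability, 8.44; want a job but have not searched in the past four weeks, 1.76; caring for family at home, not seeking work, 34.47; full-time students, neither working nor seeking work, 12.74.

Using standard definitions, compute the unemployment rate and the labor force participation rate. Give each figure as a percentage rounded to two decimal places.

Unemployment rate ≈ 3.64%; labor force participation rate ≈ 54.29%.

Employed = 152.04 million.
Unemployed = 5.75 million.
Labor force = 152.04 + 5.75 = 157.79 million.
Not in labor force = 75.43 + 8.44 + 1.76 + 34.47 + 12.74 = 132.84 million (those not working and not actively searching are outside the labor force — including those who want a job but have given up searching).
Civilian working-age population = 157.79 + 132.84 = 290.63 million.
Unemployment rate = 5.75 / 157.79 = 3.64%.
Labor force participation rate = 157.79 / 290.63 = 54.29%.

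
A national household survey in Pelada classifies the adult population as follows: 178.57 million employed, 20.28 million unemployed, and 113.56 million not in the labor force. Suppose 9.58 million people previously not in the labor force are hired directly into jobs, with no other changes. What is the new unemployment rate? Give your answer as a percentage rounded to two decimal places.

Initially, labor force = 178.57 + 20.28 = 198.85 million, so u = 20.28/198.85 = 10.20%.
After the change, employed and labor force both rise by 9.58; unemployed unchanged → E = 188.15, U = 20.28, labor force = 208.43 million.
New unemployment rate = 20.28 / 208.43 = 9.73%.

New unemployment rate ≈ 9.73%.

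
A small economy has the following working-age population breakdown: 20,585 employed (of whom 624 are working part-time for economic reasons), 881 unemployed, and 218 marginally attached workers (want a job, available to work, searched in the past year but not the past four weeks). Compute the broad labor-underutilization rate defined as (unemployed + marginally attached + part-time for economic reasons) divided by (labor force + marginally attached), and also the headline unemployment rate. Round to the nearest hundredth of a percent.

Labor force = 20,585 + 881 = 21,466.
Numerator = 881 + 218 + 624 = 1,723.
Denominator = 21,466 + 218 = 21,684.
Broad rate = 1,723 / 21,684 = 7.95%.
Headline unemployment rate = 881 / 21,466 = 4.10%.

Broad underutilization rate ≈ 7.95%; headline unemployment rate ≈ 4.10%.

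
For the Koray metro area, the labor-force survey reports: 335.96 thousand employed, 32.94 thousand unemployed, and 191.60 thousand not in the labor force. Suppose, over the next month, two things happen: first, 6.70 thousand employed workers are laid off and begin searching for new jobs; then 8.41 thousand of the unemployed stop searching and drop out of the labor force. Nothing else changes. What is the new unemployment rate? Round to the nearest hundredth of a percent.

New unemployment rate ≈ 8.66%.

Initially, labor force = 335.96 + 32.94 = 368.90 thousand, so u = 32.94/368.90 = 8.93%.
After the first change, employed falls and unemployed rises by 6.70; labor force unchanged → E = 329.26, U = 39.64, labor force = 368.90 thousand.
After the second change, unemployed and labor force both fall by 8.41 → E = 329.26, U = 31.23, labor force = 360.49 thousand.
New unemployment rate = 31.23 / 360.49 = 8.66%.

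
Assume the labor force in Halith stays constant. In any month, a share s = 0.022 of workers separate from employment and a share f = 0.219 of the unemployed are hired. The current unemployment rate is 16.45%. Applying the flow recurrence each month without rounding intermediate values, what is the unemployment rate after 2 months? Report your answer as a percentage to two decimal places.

With a fixed labor force, u_{t+1} = u_t + s·(1−u_t) − f·u_t = u_t·(1−s−f) + s.
Here 1−s−f = 0.759 and s = 0.022.
u_1 = 0.164500 × 0.759 + 0.022 = 0.146855.
u_2 = 0.146855 × 0.759 + 0.022 = 0.133463.

Unemployment rate after two months ≈ 13.35%.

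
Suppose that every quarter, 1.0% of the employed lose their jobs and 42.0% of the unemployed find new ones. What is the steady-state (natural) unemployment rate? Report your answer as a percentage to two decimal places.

At steady state the flows balance: s·E = f·U, so U/(E+U) = s/(s+f).
u* = 1.0 / (1.0 + 42.0) = 1.0 / 43.00 = 2.33%.

Steady-state unemployment rate ≈ 2.33%.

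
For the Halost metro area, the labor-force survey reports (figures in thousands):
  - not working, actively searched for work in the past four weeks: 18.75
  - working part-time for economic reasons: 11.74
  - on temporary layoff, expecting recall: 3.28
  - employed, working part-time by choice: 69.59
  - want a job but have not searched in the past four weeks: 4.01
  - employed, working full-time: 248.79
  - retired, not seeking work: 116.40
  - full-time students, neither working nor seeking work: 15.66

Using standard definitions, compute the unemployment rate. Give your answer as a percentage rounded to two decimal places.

Unemployment rate ≈ 6.26%.

Employed = 11.74 + 69.59 + 248.79 = 330.12 thousand (anyone who worked, including part-time for economic reasons, counts as employed).
Unemployed = 18.75 + 3.28 = 22.03 thousand (jobless and actively searching, or on temporary layoff).
Labor force = 330.12 + 22.03 = 352.15 thousand.
Unemployment rate = 22.03 / 352.15 = 6.26%.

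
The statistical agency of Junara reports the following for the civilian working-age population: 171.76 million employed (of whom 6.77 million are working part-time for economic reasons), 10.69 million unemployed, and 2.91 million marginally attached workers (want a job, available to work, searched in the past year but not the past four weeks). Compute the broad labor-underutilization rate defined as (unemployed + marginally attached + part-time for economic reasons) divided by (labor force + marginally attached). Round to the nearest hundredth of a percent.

Labor force = 171.76 + 10.69 = 182.45 million.
Numerator = 10.69 + 2.91 + 6.77 = 20.37 million.
Denominator = 182.45 + 2.91 = 185.36 million.
Broad rate = 20.37 / 185.36 = 10.99%.

Broad underutilization rate ≈ 10.99%.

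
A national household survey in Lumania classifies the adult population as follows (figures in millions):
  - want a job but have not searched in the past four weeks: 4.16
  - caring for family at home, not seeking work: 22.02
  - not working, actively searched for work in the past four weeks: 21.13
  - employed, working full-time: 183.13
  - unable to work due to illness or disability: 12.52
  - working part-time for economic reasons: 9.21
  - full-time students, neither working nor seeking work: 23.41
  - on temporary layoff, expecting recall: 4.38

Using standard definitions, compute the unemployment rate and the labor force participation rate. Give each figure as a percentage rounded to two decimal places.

Unemployment rate ≈ 11.71%; labor force participation rate ≈ 77.81%.

Employed = 183.13 + 9.21 = 192.34 million (anyone who worked, including part-time for economic reasons, counts as employed).
Unemployed = 21.13 + 4.38 = 25.51 million (jobless and actively searching, or on temporary layoff).
Labor force = 192.34 + 25.51 = 217.85 million.
Not in labor force = 4.16 + 22.02 + 12.52 + 23.41 = 62.11 million (those not working and not actively searching are outside the labor force — including those who want a job but have given up searching).
Civilian working-age population = 217.85 + 62.11 = 279.96 million.
Unemployment rate = 25.51 / 217.85 = 11.71%.
Labor force participation rate = 217.85 / 279.96 = 77.81%.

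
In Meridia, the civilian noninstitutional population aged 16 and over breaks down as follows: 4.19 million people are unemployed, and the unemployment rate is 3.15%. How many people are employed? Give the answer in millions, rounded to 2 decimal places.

About 128.83 million are employed.

Labor force = U / u = 4.19 / 0.0315 ≈ 133.02 million.
Employed = labor force − unemployed = 133.02 − 4.19 = 128.83 million.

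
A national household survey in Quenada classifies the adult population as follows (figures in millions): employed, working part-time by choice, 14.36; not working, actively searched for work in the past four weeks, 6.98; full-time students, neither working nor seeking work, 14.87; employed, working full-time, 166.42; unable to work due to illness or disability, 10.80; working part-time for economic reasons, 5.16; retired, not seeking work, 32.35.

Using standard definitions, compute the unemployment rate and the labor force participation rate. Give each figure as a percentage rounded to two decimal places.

Employed = 14.36 + 166.42 + 5.16 = 185.94 million (anyone who worked, including part-time for economic reasons, counts as employed).
Unemployed = 6.98 million.
Labor force = 185.94 + 6.98 = 192.92 million.
Not in labor force = 14.87 + 10.80 + 32.35 = 58.02 million (those not working and not actively searching are outside the labor force).
Civilian working-age population = 192.92 + 58.02 = 250.94 million.
Unemployment rate = 6.98 / 192.92 = 3.62%.
Labor force participation rate = 192.92 / 250.94 = 76.88%.

Unemployment rate ≈ 3.62%; labor force participation rate ≈ 76.88%.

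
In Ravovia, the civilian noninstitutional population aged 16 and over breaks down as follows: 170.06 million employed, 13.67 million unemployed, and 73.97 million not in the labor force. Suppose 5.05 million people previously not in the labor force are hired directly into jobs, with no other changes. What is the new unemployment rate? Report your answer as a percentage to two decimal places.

New unemployment rate ≈ 7.24%.

Initially, labor force = 170.06 + 13.67 = 183.73 million, so u = 13.67/183.73 = 7.44%.
After the change, employed and labor force both rise by 5.05; unemployed unchanged → E = 175.11, U = 13.67, labor force = 188.78 million.
New unemployment rate = 13.67 / 188.78 = 7.24%.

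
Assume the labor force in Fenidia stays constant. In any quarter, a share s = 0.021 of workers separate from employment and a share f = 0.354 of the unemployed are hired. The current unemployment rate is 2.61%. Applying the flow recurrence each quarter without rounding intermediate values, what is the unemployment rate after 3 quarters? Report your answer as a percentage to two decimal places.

With a fixed labor force, u_{t+1} = u_t + s·(1−u_t) − f·u_t = u_t·(1−s−f) + s.
Here 1−s−f = 0.625 and s = 0.021.
u_1 = 0.026100 × 0.625 + 0.021 = 0.037312.
u_2 = 0.037312 × 0.625 + 0.021 = 0.044320.
u_3 = 0.044320 × 0.625 + 0.021 = 0.048700.

Unemployment rate after three quarters ≈ 4.87%.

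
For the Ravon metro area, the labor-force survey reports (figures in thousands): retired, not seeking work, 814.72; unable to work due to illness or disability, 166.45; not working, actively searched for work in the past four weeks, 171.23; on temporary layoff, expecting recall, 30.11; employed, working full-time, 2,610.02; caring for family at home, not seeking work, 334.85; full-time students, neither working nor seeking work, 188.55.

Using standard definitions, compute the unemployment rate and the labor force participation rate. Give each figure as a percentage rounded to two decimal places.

Unemployment rate ≈ 7.16%; labor force participation rate ≈ 65.14%.

Employed = 2,610.02 thousand.
Unemployed = 171.23 + 30.11 = 201.34 thousand (jobless and actively searching, or on temporary layoff).
Labor force = 2,610.02 + 201.34 = 2,811.36 thousand.
Not in labor force = 814.72 + 166.45 + 334.85 + 188.55 = 1,504.57 thousand (those not working and not actively searching are outside the labor force).
Civilian working-age population = 2,811.36 + 1,504.57 = 4,315.93 thousand.
Unemployment rate = 201.34 / 2,811.36 = 7.16%.
Labor force participation rate = 2,811.36 / 4,315.93 = 65.14%.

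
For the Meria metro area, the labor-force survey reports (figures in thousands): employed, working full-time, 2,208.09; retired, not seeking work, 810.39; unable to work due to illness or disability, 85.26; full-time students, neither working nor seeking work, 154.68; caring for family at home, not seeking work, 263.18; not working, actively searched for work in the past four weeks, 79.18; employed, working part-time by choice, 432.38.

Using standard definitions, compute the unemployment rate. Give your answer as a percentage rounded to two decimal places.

Employed = 2,208.09 + 432.38 = 2,640.47 thousand.
Unemployed = 79.18 thousand.
Labor force = 2,640.47 + 79.18 = 2,719.65 thousand.
Unemployment rate = 79.18 / 2,719.65 = 2.91%.

Unemployment rate ≈ 2.91%.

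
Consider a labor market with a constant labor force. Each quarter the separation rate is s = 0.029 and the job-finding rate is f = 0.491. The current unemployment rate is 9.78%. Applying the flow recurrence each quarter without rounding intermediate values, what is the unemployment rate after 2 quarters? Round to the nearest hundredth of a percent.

With a fixed labor force, u_{t+1} = u_t + s·(1−u_t) − f·u_t = u_t·(1−s−f) + s.
Here 1−s−f = 0.480 and s = 0.029.
u_1 = 0.097800 × 0.480 + 0.029 = 0.075944.
u_2 = 0.075944 × 0.480 + 0.029 = 0.065453.

Unemployment rate after two quarters ≈ 6.55%.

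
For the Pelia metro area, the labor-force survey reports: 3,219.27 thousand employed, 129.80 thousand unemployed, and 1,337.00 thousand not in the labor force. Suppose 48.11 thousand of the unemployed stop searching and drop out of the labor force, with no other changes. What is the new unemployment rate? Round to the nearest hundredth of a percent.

Initially, labor force = 3,219.27 + 129.80 = 3,349.07 thousand, so u = 129.80/3,349.07 = 3.88%.
After the change, unemployed and labor force both fall by 48.11 → E = 3,219.27, U = 81.69, labor force = 3,300.96 thousand.
New unemployment rate = 81.69 / 3,300.96 = 2.47%.

New unemployment rate ≈ 2.47%.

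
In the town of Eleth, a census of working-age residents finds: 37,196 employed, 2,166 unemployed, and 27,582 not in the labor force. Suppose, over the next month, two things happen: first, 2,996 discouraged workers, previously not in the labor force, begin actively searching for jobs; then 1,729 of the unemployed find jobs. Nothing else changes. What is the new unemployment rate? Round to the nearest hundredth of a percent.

New unemployment rate ≈ 8.10%.

Initially, labor force = 37,196 + 2,166 = 39,362, so u = 2,166/39,362 = 5.50%.
After the first change, unemployed and labor force both rise by 2,996 → E = 37,196, U = 5,162, labor force = 42,358.
After the second change, unemployed falls and employed rises by 1,729; labor force unchanged → E = 38,925, U = 3,433, labor force = 42,358.
New unemployment rate = 3,433 / 42,358 = 8.10%.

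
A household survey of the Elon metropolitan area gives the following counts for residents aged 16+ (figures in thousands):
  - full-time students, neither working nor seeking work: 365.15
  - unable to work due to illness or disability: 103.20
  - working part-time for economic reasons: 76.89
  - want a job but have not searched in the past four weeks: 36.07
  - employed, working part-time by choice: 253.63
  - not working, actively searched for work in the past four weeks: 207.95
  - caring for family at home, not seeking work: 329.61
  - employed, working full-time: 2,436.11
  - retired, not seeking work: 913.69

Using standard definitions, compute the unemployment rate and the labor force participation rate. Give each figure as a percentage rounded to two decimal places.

Unemployment rate ≈ 6.99%; labor force participation rate ≈ 62.99%.

Employed = 76.89 + 253.63 + 2,436.11 = 2,766.63 thousand (anyone who worked, including part-time for economic reasons, counts as employed).
Unemployed = 207.95 thousand.
Labor force = 2,766.63 + 207.95 = 2,974.58 thousand.
Not in labor force = 365.15 + 103.20 + 36.07 + 329.61 + 913.69 = 1,747.72 thousand (those not working and not actively searching are outside the labor force — including those who want a job but have given up searching).
Civilian working-age population = 2,974.58 + 1,747.72 = 4,722.30 thousand.
Unemployment rate = 207.95 / 2,974.58 = 6.99%.
Labor force participation rate = 2,974.58 / 4,722.30 = 62.99%.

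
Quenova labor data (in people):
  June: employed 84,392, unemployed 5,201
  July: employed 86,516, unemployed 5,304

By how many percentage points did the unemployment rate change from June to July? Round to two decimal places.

The unemployment rate changed by −0.03 percentage points.

June: labor force = 84,392 + 5,201 = 89,593; u = 5,201/89,593 = 5.81%.
July: labor force = 86,516 + 5,304 = 91,820; u = 5,304/91,820 = 5.78%.
Change = 5.78% − 5.81% = −0.03 pp.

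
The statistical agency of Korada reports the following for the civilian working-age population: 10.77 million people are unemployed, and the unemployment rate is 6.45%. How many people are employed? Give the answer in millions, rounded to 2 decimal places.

About 156.21 million are employed.

Labor force = U / u = 10.77 / 0.0645 ≈ 166.98 million.
Employed = labor force − unemployed = 166.98 − 10.77 = 156.21 million.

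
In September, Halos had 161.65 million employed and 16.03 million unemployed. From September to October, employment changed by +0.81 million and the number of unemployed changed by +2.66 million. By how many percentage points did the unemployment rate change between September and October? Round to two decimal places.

The unemployment rate changed by +1.30 percentage points.

September: labor force = 161.65 + 16.03 = 177.68; u = 16.03/177.68 = 9.02%.
October: labor force = 162.46 + 18.69 = 181.15; u = 18.69/181.15 = 10.32%.
Change = 10.32% − 9.02% = +1.30 pp.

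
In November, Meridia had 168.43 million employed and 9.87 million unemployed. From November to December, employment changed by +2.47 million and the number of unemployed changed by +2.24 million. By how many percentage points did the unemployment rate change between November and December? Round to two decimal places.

The unemployment rate changed by +1.08 percentage points.

November: labor force = 168.43 + 9.87 = 178.30; u = 9.87/178.30 = 5.54%.
December: labor force = 170.90 + 12.11 = 183.01; u = 12.11/183.01 = 6.62%.
Change = 6.62% − 5.54% = +1.08 pp.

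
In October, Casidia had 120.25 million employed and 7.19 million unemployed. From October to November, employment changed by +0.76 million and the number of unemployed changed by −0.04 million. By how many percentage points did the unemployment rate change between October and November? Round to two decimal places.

October: labor force = 120.25 + 7.19 = 127.44; u = 7.19/127.44 = 5.64%.
November: labor force = 121.01 + 7.15 = 128.16; u = 7.15/128.16 = 5.58%.
Change = 5.58% − 5.64% = −0.06 pp.

The unemployment rate changed by −0.06 percentage points.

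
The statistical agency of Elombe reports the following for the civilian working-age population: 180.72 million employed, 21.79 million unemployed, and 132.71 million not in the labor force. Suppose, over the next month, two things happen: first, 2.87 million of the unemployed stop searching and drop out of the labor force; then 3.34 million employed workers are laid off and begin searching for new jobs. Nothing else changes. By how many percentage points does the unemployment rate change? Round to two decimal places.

Initially, labor force = 180.72 + 21.79 = 202.51 million, so u = 21.79/202.51 = 10.76%.
After the first change, unemployed and labor force both fall by 2.87 → E = 180.72, U = 18.92, labor force = 199.64 million.
After the second change, employed falls and unemployed rises by 3.34; labor force unchanged → E = 177.38, U = 22.26, labor force = 199.64 million.
New unemployment rate = 22.26 / 199.64 = 11.15%.
Change = 11.15% − 10.76% = +0.39 percentage points.

The unemployment rate changes by +0.39 percentage points.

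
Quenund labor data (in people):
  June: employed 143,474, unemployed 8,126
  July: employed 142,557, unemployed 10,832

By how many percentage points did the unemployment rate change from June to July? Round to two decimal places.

The unemployment rate changed by +1.70 percentage points.

June: labor force = 143,474 + 8,126 = 151,600; u = 8,126/151,600 = 5.36%.
July: labor force = 142,557 + 10,832 = 153,389; u = 10,832/153,389 = 7.06%.
Change = 7.06% − 5.36% = +1.70 pp.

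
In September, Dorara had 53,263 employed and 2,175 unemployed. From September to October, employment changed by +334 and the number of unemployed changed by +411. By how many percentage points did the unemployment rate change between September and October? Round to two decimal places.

September: labor force = 53,263 + 2,175 = 55,438; u = 2,175/55,438 = 3.92%.
October: labor force = 53,597 + 2,586 = 56,183; u = 2,586/56,183 = 4.60%.
Change = 4.60% − 3.92% = +0.68 pp.

The unemployment rate changed by +0.68 percentage points.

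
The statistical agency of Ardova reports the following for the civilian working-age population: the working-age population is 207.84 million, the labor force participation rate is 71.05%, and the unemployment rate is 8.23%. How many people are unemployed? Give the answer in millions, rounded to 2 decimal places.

Labor force = 0.7105 × 207.84 = 147.67 million.
Unemployed = 0.0823 × 147.67 ≈ 12.15 million.

About 12.15 million are unemployed.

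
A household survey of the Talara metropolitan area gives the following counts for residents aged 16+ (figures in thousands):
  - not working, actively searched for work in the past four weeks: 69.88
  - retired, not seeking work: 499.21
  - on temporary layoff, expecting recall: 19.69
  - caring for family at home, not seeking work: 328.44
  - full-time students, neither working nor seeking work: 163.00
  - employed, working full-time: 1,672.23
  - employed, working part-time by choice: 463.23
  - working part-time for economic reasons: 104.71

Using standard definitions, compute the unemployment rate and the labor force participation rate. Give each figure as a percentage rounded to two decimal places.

Unemployment rate ≈ 3.84%; labor force participation rate ≈ 70.16%.

Employed = 1,672.23 + 463.23 + 104.71 = 2,240.17 thousand (anyone who worked, including part-time for economic reasons, counts as employed).
Unemployed = 69.88 + 19.69 = 89.57 thousand (jobless and actively searching, or on temporary layoff).
Labor force = 2,240.17 + 89.57 = 2,329.74 thousand.
Not in labor force = 499.21 + 328.44 + 163.00 = 990.65 thousand (those not working and not actively searching are outside the labor force).
Civilian working-age population = 2,329.74 + 990.65 = 3,320.39 thousand.
Unemployment rate = 89.57 / 2,329.74 = 3.84%.
Labor force participation rate = 2,329.74 / 3,320.39 = 70.16%.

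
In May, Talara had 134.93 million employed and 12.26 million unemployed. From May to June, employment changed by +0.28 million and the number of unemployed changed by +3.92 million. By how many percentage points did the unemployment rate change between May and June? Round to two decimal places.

The unemployment rate changed by +2.36 percentage points.

May: labor force = 134.93 + 12.26 = 147.19; u = 12.26/147.19 = 8.33%.
June: labor force = 135.21 + 16.18 = 151.39; u = 16.18/151.39 = 10.69%.
Change = 10.69% − 8.33% = +2.36 pp.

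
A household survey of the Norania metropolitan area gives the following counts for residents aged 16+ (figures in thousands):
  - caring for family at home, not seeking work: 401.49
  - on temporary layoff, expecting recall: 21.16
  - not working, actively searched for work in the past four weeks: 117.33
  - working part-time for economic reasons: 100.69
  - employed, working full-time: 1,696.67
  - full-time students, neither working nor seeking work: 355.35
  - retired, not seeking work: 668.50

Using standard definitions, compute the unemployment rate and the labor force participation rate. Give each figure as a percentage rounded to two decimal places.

Employed = 100.69 + 1,696.67 = 1,797.36 thousand (anyone who worked, including part-time for economic reasons, counts as employed).
Unemployed = 21.16 + 117.33 = 138.49 thousand (jobless and actively searching, or on temporary layoff).
Labor force = 1,797.36 + 138.49 = 1,935.85 thousand.
Not in labor force = 401.49 + 355.35 + 668.50 = 1,425.34 thousand (those not working and not actively searching are outside the labor force).
Civilian working-age population = 1,935.85 + 1,425.34 = 3,361.19 thousand.
Unemployment rate = 138.49 / 1,935.85 = 7.15%.
Labor force participation rate = 1,935.85 / 3,361.19 = 57.59%.

Unemployment rate ≈ 7.15%; labor force participation rate ≈ 57.59%.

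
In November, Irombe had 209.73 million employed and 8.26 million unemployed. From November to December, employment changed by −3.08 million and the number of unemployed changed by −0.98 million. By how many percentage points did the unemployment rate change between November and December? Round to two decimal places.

November: labor force = 209.73 + 8.26 = 217.99; u = 8.26/217.99 = 3.79%.
December: labor force = 206.65 + 7.28 = 213.93; u = 7.28/213.93 = 3.40%.
Change = 3.40% − 3.79% = −0.39 pp.

The unemployment rate changed by −0.39 percentage points.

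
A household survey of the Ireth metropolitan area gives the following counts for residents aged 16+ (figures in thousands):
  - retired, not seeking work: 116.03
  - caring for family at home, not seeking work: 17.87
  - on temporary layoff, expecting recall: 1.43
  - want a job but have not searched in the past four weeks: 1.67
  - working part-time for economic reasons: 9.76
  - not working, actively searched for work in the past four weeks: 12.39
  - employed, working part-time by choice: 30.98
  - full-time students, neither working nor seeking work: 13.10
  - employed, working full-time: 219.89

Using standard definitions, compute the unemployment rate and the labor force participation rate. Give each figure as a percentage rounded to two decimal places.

Employed = 9.76 + 30.98 + 219.89 = 260.63 thousand (anyone who worked, including part-time for economic reasons, counts as employed).
Unemployed = 1.43 + 12.39 = 13.82 thousand (jobless and actively searching, or on temporary layoff).
Labor force = 260.63 + 13.82 = 274.45 thousand.
Not in labor force = 116.03 + 17.87 + 1.67 + 13.10 = 148.67 thousand (those not working and not actively searching are outside the labor force — including those who want a job but have given up searching).
Civilian working-age population = 274.45 + 148.67 = 423.12 thousand.
Unemployment rate = 13.82 / 274.45 = 5.04%.
Labor force participation rate = 274.45 / 423.12 = 64.86%.

Unemployment rate ≈ 5.04%; labor force participation rate ≈ 64.86%.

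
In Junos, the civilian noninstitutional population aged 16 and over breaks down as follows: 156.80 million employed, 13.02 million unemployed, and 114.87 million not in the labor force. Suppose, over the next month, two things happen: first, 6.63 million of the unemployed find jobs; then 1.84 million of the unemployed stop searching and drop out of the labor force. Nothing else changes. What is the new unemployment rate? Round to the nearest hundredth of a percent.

Initially, labor force = 156.80 + 13.02 = 169.82 million, so u = 13.02/169.82 = 7.67%.
After the first change, unemployed falls and employed rises by 6.63; labor force unchanged → E = 163.43, U = 6.39, labor force = 169.82 million.
After the second change, unemployed and labor force both fall by 1.84 → E = 163.43, U = 4.55, labor force = 167.98 million.
New unemployment rate = 4.55 / 167.98 = 2.71%.

New unemployment rate ≈ 2.71%.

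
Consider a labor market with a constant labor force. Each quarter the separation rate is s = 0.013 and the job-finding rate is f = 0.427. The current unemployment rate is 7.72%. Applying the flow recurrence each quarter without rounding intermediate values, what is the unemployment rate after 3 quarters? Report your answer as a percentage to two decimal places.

Unemployment rate after three quarters ≈ 3.79%.

With a fixed labor force, u_{t+1} = u_t + s·(1−u_t) − f·u_t = u_t·(1−s−f) + s.
Here 1−s−f = 0.560 and s = 0.013.
u_1 = 0.077200 × 0.560 + 0.013 = 0.056232.
u_2 = 0.056232 × 0.560 + 0.013 = 0.044490.
u_3 = 0.044490 × 0.560 + 0.013 = 0.037914.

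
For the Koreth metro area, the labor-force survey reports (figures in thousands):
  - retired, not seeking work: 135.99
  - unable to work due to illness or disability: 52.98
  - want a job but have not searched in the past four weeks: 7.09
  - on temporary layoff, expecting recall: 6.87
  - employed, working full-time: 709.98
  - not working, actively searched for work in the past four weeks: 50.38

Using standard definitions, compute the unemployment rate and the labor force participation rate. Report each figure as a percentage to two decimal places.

Employed = 709.98 thousand.
Unemployed = 6.87 + 50.38 = 57.25 thousand (jobless and actively searching, or on temporary layoff).
Labor force = 709.98 + 57.25 = 767.23 thousand.
Not in labor force = 135.99 + 52.98 + 7.09 = 196.06 thousand (those not working and not actively searching are outside the labor force — including those who want a job but have given up searching).
Civilian working-age population = 767.23 + 196.06 = 963.29 thousand.
Unemployment rate = 57.25 / 767.23 = 7.46%.
Labor force participation rate = 767.23 / 963.29 = 79.65%.

Unemployment rate ≈ 7.46%; labor force participation rate ≈ 79.65%.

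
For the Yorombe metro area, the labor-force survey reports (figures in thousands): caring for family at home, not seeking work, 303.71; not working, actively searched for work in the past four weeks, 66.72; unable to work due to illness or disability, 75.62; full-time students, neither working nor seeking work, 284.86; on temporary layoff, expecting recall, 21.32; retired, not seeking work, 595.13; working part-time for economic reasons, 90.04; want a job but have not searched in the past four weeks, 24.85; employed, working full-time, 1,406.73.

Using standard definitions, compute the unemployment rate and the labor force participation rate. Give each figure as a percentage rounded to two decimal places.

Employed = 90.04 + 1,406.73 = 1,496.77 thousand (anyone who worked, including part-time for economic reasons, counts as employed).
Unemployed = 66.72 + 21.32 = 88.04 thousand (jobless and actively searching, or on temporary layoff).
Labor force = 1,496.77 + 88.04 = 1,584.81 thousand.
Not in labor force = 303.71 + 75.62 + 284.86 + 595.13 + 24.85 = 1,284.17 thousand (those not working and not actively searching are outside the labor force — including those who want a job but have given up searching).
Civilian working-age population = 1,584.81 + 1,284.17 = 2,868.98 thousand.
Unemployment rate = 88.04 / 1,584.81 = 5.56%.
Labor force participation rate = 1,584.81 / 2,868.98 = 55.24%.

Unemployment rate ≈ 5.56%; labor force participation rate ≈ 55.24%.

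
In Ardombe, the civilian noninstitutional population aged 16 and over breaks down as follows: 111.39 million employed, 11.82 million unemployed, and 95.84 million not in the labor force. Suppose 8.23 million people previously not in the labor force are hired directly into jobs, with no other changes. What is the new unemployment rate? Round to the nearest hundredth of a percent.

Initially, labor force = 111.39 + 11.82 = 123.21 million, so u = 11.82/123.21 = 9.59%.
After the change, employed and labor force both rise by 8.23; unemployed unchanged → E = 119.62, U = 11.82, labor force = 131.44 million.
New unemployment rate = 11.82 / 131.44 = 8.99%.

New unemployment rate ≈ 8.99%.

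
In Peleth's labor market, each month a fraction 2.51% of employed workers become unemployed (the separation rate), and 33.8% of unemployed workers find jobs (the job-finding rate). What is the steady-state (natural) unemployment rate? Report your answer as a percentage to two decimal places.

Steady-state unemployment rate ≈ 6.91%.

At steady state the flows balance: s·E = f·U, so U/(E+U) = s/(s+f).
u* = 2.51 / (2.51 + 33.8) = 2.51 / 36.31 = 6.91%.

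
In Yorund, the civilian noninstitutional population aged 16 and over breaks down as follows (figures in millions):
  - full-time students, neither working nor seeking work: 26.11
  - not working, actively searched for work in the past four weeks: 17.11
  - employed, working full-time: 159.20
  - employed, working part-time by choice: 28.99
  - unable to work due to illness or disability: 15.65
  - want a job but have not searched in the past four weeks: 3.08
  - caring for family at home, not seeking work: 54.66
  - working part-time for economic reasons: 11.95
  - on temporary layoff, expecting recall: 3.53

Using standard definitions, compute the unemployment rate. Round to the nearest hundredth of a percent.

Unemployment rate ≈ 9.35%.

Employed = 159.20 + 28.99 + 11.95 = 200.14 million (anyone who worked, including part-time for economic reasons, counts as employed).
Unemployed = 17.11 + 3.53 = 20.64 million (jobless and actively searching, or on temporary layoff).
Labor force = 200.14 + 20.64 = 220.78 million.
Unemployment rate = 20.64 / 220.78 = 9.35%.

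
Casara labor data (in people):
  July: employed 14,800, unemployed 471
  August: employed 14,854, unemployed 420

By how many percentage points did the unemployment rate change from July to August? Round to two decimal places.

The unemployment rate changed by −0.33 percentage points.

July: labor force = 14,800 + 471 = 15,271; u = 471/15,271 = 3.08%.
August: labor force = 14,854 + 420 = 15,274; u = 420/15,274 = 2.75%.
Change = 2.75% − 3.08% = −0.33 pp.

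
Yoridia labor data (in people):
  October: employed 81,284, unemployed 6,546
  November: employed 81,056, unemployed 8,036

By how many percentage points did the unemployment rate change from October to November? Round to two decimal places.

October: labor force = 81,284 + 6,546 = 87,830; u = 6,546/87,830 = 7.45%.
November: labor force = 81,056 + 8,036 = 89,092; u = 8,036/89,092 = 9.02%.
Change = 9.02% − 7.45% = +1.57 pp.

The unemployment rate changed by +1.57 percentage points.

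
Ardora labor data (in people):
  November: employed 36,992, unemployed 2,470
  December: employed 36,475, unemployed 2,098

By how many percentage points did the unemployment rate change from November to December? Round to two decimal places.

The unemployment rate changed by −0.82 percentage points.

November: labor force = 36,992 + 2,470 = 39,462; u = 2,470/39,462 = 6.26%.
December: labor force = 36,475 + 2,098 = 38,573; u = 2,098/38,573 = 5.44%.
Change = 5.44% − 6.26% = −0.82 pp.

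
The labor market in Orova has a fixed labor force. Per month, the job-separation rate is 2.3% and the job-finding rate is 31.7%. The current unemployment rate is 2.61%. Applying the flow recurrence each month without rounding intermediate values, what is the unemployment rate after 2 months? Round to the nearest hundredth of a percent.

With a fixed labor force, u_{t+1} = u_t + s·(1−u_t) − f·u_t = u_t·(1−s−f) + s.
Here 1−s−f = 0.660 and s = 0.023.
u_1 = 0.026100 × 0.660 + 0.023 = 0.040226.
u_2 = 0.040226 × 0.660 + 0.023 = 0.049549.

Unemployment rate after two months ≈ 4.95%.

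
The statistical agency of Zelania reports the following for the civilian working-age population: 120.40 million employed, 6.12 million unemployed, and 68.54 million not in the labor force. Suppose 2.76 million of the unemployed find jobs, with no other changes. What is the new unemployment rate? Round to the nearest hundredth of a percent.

Initially, labor force = 120.40 + 6.12 = 126.52 million, so u = 6.12/126.52 = 4.84%.
After the change, unemployed falls and employed rises by 2.76; labor force unchanged → E = 123.16, U = 3.36, labor force = 126.52 million.
New unemployment rate = 3.36 / 126.52 = 2.66%.

New unemployment rate ≈ 2.66%.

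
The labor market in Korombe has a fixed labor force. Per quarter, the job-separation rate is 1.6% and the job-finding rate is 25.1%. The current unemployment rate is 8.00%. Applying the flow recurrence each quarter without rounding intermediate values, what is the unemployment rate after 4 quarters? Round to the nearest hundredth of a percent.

Unemployment rate after four quarters ≈ 6.57%.

With a fixed labor force, u_{t+1} = u_t + s·(1−u_t) − f·u_t = u_t·(1−s−f) + s.
Here 1−s−f = 0.733 and s = 0.016.
u_1 = 0.080000 × 0.733 + 0.016 = 0.074640.
u_2 = 0.074640 × 0.733 + 0.016 = 0.070711.
u_3 = 0.070711 × 0.733 + 0.016 = 0.067831.
u_4 = 0.067831 × 0.733 + 0.016 = 0.065720.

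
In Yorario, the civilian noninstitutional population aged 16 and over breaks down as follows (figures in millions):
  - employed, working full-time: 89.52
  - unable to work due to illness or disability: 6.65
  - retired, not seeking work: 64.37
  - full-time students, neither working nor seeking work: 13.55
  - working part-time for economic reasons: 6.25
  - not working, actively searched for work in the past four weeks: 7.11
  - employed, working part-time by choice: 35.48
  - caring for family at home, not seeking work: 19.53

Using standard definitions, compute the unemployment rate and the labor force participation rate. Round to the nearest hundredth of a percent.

Unemployment rate ≈ 5.14%; labor force participation rate ≈ 57.07%.

Employed = 89.52 + 6.25 + 35.48 = 131.25 million (anyone who worked, including part-time for economic reasons, counts as employed).
Unemployed = 7.11 million.
Labor force = 131.25 + 7.11 = 138.36 million.
Not in labor force = 6.65 + 64.37 + 13.55 + 19.53 = 104.10 million (those not working and not actively searching are outside the labor force).
Civilian working-age population = 138.36 + 104.10 = 242.46 million.
Unemployment rate = 7.11 / 138.36 = 5.14%.
Labor force participation rate = 138.36 / 242.46 = 57.07%.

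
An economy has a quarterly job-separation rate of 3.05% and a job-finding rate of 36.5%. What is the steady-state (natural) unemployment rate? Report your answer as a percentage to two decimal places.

Steady-state unemployment rate ≈ 7.71%.

At steady state the flows balance: s·E = f·U, so U/(E+U) = s/(s+f).
u* = 3.05 / (3.05 + 36.5) = 3.05 / 39.55 = 7.71%.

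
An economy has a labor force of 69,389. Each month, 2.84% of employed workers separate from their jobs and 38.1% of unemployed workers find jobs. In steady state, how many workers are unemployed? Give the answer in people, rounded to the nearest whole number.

Steady-state unemployment rate u* = s/(s+f) = 2.84/(2.84+38.1) = 0.069370.
Unemployed = u* × labor force = 0.069370 × 69,389 ≈ 4,814.

About 4,814 are unemployed in steady state.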